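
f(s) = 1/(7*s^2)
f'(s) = -2/(7*s^3)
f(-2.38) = 0.03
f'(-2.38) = 0.02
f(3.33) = 0.01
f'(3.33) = -0.01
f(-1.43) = 0.07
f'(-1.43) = 0.10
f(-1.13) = 0.11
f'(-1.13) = 0.20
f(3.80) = 0.01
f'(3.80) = -0.01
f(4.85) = 0.01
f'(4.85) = -0.00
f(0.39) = 0.94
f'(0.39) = -4.82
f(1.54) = 0.06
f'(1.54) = -0.08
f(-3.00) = 0.02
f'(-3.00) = 0.01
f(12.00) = 0.00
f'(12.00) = 0.00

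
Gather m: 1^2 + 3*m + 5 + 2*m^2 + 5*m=2*m^2 + 8*m + 6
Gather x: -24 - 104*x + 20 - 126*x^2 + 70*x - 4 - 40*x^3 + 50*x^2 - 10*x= -40*x^3 - 76*x^2 - 44*x - 8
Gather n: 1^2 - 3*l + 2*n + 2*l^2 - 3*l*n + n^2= 2*l^2 - 3*l + n^2 + n*(2 - 3*l) + 1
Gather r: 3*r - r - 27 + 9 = 2*r - 18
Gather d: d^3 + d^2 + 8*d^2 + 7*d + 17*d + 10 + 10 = d^3 + 9*d^2 + 24*d + 20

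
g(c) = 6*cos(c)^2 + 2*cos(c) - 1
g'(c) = -12*sin(c)*cos(c) - 2*sin(c)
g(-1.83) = -1.12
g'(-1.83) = -1.04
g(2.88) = 2.67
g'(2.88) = 2.48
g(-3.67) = 1.75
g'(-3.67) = 4.22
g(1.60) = -1.05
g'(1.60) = -1.65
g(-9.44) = 3.00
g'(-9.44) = 0.15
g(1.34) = -0.23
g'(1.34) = -4.62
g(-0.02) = 7.00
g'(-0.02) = 0.28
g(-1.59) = -1.04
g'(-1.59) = 1.77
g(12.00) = 4.96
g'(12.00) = 6.51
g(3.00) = 2.90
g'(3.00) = 1.39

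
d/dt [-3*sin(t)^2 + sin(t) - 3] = (1 - 6*sin(t))*cos(t)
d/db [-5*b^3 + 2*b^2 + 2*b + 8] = -15*b^2 + 4*b + 2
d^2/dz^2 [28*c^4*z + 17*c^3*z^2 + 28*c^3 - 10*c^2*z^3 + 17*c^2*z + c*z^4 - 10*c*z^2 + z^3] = 34*c^3 - 60*c^2*z + 12*c*z^2 - 20*c + 6*z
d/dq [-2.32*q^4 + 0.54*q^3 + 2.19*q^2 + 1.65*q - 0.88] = -9.28*q^3 + 1.62*q^2 + 4.38*q + 1.65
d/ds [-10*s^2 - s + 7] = -20*s - 1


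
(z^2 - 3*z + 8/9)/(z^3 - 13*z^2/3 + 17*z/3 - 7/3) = (9*z^2 - 27*z + 8)/(3*(3*z^3 - 13*z^2 + 17*z - 7))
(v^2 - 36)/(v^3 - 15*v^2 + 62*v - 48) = (v + 6)/(v^2 - 9*v + 8)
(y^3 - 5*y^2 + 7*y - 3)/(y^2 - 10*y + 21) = (y^2 - 2*y + 1)/(y - 7)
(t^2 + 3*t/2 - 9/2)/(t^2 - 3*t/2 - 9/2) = (-2*t^2 - 3*t + 9)/(-2*t^2 + 3*t + 9)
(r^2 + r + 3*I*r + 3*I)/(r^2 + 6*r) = (r^2 + r + 3*I*r + 3*I)/(r*(r + 6))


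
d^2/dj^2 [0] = 0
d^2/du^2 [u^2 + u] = 2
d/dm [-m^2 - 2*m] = -2*m - 2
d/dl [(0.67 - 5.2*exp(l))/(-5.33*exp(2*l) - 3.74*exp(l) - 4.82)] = (-27.716*exp(2*l) + 7.1422*exp(l) + 27.5698)*exp(l)/(28.4089*exp(4*l) + 39.8684*exp(3*l) + 65.3688*exp(2*l) + 36.0536*exp(l) + 23.2324)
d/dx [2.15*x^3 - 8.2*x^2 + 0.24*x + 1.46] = 6.45*x^2 - 16.4*x + 0.24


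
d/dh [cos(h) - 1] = -sin(h)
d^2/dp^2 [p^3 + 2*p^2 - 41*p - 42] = 6*p + 4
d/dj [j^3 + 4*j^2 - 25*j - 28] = 3*j^2 + 8*j - 25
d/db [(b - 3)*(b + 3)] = 2*b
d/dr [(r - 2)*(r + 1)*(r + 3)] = 3*r^2 + 4*r - 5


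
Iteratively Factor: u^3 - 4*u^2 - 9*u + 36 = (u + 3)*(u^2 - 7*u + 12) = (u - 3)*(u + 3)*(u - 4)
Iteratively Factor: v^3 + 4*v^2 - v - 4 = (v + 4)*(v^2 - 1) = (v - 1)*(v + 4)*(v + 1)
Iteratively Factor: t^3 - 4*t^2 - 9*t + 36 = (t - 3)*(t^2 - t - 12) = (t - 4)*(t - 3)*(t + 3)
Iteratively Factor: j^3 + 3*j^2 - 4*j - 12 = (j + 2)*(j^2 + j - 6) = (j + 2)*(j + 3)*(j - 2)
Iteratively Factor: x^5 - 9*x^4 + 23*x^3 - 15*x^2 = (x - 5)*(x^4 - 4*x^3 + 3*x^2) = (x - 5)*(x - 1)*(x^3 - 3*x^2) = x*(x - 5)*(x - 1)*(x^2 - 3*x) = x*(x - 5)*(x - 3)*(x - 1)*(x)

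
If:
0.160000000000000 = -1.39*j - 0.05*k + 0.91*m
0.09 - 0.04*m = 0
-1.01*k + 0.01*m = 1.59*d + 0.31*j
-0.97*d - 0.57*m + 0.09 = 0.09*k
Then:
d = -1.40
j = 1.29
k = 1.83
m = 2.25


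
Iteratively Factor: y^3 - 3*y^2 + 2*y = (y - 1)*(y^2 - 2*y) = (y - 2)*(y - 1)*(y)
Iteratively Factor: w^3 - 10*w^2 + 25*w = (w - 5)*(w^2 - 5*w) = (w - 5)^2*(w)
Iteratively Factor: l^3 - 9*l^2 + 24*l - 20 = (l - 5)*(l^2 - 4*l + 4) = (l - 5)*(l - 2)*(l - 2)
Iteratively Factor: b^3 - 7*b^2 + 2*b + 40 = (b + 2)*(b^2 - 9*b + 20) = (b - 4)*(b + 2)*(b - 5)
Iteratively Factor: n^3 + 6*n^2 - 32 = (n + 4)*(n^2 + 2*n - 8) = (n + 4)^2*(n - 2)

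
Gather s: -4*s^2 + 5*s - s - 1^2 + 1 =-4*s^2 + 4*s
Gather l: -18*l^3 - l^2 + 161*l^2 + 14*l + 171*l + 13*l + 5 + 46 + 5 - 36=-18*l^3 + 160*l^2 + 198*l + 20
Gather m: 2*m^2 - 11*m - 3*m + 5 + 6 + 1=2*m^2 - 14*m + 12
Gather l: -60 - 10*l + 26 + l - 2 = -9*l - 36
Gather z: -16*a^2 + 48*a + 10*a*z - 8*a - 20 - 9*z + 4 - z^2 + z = -16*a^2 + 40*a - z^2 + z*(10*a - 8) - 16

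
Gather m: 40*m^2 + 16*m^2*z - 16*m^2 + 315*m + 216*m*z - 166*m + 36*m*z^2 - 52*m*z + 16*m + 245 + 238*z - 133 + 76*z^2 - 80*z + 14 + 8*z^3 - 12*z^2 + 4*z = m^2*(16*z + 24) + m*(36*z^2 + 164*z + 165) + 8*z^3 + 64*z^2 + 162*z + 126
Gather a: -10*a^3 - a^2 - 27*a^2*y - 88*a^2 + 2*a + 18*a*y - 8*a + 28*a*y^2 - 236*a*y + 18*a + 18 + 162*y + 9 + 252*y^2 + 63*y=-10*a^3 + a^2*(-27*y - 89) + a*(28*y^2 - 218*y + 12) + 252*y^2 + 225*y + 27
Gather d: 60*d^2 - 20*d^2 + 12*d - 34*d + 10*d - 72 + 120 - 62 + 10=40*d^2 - 12*d - 4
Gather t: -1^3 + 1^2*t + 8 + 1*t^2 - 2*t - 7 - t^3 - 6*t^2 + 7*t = -t^3 - 5*t^2 + 6*t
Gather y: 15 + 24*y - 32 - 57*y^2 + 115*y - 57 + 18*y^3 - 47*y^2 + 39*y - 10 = 18*y^3 - 104*y^2 + 178*y - 84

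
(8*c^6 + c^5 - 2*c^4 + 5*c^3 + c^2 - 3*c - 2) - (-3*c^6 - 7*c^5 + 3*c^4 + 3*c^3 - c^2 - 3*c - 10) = 11*c^6 + 8*c^5 - 5*c^4 + 2*c^3 + 2*c^2 + 8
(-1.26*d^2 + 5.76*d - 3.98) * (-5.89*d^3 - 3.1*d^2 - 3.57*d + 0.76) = 7.4214*d^5 - 30.0204*d^4 + 10.0844*d^3 - 9.1828*d^2 + 18.5862*d - 3.0248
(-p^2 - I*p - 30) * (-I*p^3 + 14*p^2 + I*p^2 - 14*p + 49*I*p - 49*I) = I*p^5 - 15*p^4 - I*p^4 + 15*p^3 - 33*I*p^3 - 371*p^2 + 33*I*p^2 + 371*p - 1470*I*p + 1470*I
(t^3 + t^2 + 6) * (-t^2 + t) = -t^5 + t^3 - 6*t^2 + 6*t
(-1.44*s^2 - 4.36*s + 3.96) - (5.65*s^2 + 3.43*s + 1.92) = -7.09*s^2 - 7.79*s + 2.04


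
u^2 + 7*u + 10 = (u + 2)*(u + 5)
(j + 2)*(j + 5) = j^2 + 7*j + 10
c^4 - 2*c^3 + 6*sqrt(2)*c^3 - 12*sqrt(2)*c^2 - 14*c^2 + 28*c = c*(c - 2)*(c - sqrt(2))*(c + 7*sqrt(2))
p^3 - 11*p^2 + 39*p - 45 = (p - 5)*(p - 3)^2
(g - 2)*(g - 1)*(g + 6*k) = g^3 + 6*g^2*k - 3*g^2 - 18*g*k + 2*g + 12*k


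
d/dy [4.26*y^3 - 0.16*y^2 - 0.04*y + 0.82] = 12.78*y^2 - 0.32*y - 0.04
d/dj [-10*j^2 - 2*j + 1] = -20*j - 2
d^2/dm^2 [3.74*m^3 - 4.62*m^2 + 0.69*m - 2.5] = 22.44*m - 9.24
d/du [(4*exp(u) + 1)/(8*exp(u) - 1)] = -12*exp(u)/(8*exp(u) - 1)^2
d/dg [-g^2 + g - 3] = 1 - 2*g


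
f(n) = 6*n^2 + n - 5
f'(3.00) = 37.00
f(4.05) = 97.46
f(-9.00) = 472.00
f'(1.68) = 21.16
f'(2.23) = 27.76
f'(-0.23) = -1.76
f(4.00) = 95.00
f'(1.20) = 15.40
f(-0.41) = -4.40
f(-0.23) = -4.91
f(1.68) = 13.61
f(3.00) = 52.00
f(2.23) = 27.07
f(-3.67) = 72.14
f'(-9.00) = -107.00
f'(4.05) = 49.60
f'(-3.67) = -43.04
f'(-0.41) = -3.92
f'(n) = 12*n + 1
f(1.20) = 4.84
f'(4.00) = 49.00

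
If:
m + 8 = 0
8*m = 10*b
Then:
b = -32/5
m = -8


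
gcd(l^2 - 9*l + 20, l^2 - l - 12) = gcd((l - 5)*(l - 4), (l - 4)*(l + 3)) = l - 4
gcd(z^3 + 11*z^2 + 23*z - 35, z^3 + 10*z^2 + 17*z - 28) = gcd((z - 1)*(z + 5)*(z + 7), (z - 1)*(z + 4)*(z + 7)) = z^2 + 6*z - 7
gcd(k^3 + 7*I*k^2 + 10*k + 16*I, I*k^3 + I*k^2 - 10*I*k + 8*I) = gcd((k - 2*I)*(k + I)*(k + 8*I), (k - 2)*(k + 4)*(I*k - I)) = 1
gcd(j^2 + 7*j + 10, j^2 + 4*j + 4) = j + 2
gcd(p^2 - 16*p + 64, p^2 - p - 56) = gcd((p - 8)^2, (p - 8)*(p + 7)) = p - 8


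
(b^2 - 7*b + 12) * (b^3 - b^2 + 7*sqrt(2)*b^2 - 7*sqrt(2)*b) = b^5 - 8*b^4 + 7*sqrt(2)*b^4 - 56*sqrt(2)*b^3 + 19*b^3 - 12*b^2 + 133*sqrt(2)*b^2 - 84*sqrt(2)*b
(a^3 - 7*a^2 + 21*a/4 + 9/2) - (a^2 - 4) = a^3 - 8*a^2 + 21*a/4 + 17/2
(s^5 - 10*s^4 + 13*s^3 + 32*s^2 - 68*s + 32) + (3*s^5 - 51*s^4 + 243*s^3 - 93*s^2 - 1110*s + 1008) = 4*s^5 - 61*s^4 + 256*s^3 - 61*s^2 - 1178*s + 1040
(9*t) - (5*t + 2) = 4*t - 2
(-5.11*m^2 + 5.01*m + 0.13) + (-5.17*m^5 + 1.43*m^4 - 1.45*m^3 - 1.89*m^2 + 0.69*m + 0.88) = -5.17*m^5 + 1.43*m^4 - 1.45*m^3 - 7.0*m^2 + 5.7*m + 1.01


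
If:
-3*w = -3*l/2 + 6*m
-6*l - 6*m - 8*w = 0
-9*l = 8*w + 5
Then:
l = 5/3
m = 5/3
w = -5/2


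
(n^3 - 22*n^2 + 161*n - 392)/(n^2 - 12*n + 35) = (n^2 - 15*n + 56)/(n - 5)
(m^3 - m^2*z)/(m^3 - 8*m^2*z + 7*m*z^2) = m/(m - 7*z)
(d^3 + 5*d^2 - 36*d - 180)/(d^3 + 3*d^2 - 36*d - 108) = (d + 5)/(d + 3)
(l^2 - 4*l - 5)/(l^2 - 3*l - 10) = (l + 1)/(l + 2)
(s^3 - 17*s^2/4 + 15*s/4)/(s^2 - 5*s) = (4*s^2 - 17*s + 15)/(4*(s - 5))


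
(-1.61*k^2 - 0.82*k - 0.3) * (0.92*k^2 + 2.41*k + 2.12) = -1.4812*k^4 - 4.6345*k^3 - 5.6654*k^2 - 2.4614*k - 0.636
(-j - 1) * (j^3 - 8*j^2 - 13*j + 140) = -j^4 + 7*j^3 + 21*j^2 - 127*j - 140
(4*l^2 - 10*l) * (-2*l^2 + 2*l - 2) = -8*l^4 + 28*l^3 - 28*l^2 + 20*l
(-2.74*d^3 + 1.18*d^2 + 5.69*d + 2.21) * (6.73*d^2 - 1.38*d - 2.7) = -18.4402*d^5 + 11.7226*d^4 + 44.0633*d^3 + 3.8351*d^2 - 18.4128*d - 5.967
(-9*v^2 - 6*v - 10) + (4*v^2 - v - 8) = -5*v^2 - 7*v - 18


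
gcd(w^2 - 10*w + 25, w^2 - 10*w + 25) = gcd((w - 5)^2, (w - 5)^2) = w^2 - 10*w + 25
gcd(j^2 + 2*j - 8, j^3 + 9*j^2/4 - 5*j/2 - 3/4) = 1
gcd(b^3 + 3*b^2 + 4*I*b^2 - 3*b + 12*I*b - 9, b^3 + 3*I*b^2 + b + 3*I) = b^2 + 4*I*b - 3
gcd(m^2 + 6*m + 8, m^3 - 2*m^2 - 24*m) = m + 4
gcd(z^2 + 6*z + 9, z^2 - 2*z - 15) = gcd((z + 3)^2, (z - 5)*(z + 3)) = z + 3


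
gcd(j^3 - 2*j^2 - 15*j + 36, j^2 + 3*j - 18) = j - 3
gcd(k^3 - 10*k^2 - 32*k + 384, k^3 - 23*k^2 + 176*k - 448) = k^2 - 16*k + 64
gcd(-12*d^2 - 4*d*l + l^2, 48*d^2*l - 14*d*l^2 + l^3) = 6*d - l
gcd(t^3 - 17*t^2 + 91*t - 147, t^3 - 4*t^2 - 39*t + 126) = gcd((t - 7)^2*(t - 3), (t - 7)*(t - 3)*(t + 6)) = t^2 - 10*t + 21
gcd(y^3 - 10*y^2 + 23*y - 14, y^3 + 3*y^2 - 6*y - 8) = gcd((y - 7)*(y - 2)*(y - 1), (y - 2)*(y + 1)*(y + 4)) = y - 2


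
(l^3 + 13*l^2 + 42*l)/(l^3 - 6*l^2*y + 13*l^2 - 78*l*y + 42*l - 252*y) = l/(l - 6*y)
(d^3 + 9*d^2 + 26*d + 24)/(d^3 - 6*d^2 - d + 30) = (d^2 + 7*d + 12)/(d^2 - 8*d + 15)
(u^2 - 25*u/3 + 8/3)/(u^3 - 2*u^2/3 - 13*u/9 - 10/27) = 9*(-3*u^2 + 25*u - 8)/(-27*u^3 + 18*u^2 + 39*u + 10)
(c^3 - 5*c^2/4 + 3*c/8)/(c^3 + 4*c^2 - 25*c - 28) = c*(8*c^2 - 10*c + 3)/(8*(c^3 + 4*c^2 - 25*c - 28))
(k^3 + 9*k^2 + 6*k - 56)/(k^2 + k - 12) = (k^2 + 5*k - 14)/(k - 3)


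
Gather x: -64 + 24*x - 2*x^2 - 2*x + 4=-2*x^2 + 22*x - 60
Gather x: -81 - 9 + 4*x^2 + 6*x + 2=4*x^2 + 6*x - 88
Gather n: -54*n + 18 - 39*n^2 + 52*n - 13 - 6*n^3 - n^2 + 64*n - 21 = -6*n^3 - 40*n^2 + 62*n - 16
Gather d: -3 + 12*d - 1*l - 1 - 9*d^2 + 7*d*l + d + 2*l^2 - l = -9*d^2 + d*(7*l + 13) + 2*l^2 - 2*l - 4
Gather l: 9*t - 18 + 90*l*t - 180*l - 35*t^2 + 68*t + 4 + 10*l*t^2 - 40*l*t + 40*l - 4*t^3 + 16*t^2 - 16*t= l*(10*t^2 + 50*t - 140) - 4*t^3 - 19*t^2 + 61*t - 14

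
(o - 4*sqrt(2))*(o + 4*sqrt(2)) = o^2 - 32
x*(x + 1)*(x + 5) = x^3 + 6*x^2 + 5*x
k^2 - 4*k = k*(k - 4)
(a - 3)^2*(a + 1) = a^3 - 5*a^2 + 3*a + 9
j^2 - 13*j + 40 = (j - 8)*(j - 5)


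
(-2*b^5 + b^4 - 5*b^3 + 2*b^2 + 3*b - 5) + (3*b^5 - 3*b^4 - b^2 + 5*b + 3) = b^5 - 2*b^4 - 5*b^3 + b^2 + 8*b - 2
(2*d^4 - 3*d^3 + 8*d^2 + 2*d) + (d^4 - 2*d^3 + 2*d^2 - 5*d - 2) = 3*d^4 - 5*d^3 + 10*d^2 - 3*d - 2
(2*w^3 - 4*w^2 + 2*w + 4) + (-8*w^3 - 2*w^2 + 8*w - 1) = -6*w^3 - 6*w^2 + 10*w + 3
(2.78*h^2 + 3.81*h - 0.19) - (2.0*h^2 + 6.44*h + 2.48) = 0.78*h^2 - 2.63*h - 2.67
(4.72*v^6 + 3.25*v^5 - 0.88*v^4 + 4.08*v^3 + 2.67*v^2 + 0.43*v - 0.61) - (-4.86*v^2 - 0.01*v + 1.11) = 4.72*v^6 + 3.25*v^5 - 0.88*v^4 + 4.08*v^3 + 7.53*v^2 + 0.44*v - 1.72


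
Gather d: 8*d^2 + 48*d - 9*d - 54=8*d^2 + 39*d - 54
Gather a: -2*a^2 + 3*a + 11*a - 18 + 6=-2*a^2 + 14*a - 12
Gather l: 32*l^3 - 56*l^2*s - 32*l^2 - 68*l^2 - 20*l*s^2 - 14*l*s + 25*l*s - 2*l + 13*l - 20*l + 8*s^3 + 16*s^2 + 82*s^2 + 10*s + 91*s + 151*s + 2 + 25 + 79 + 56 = 32*l^3 + l^2*(-56*s - 100) + l*(-20*s^2 + 11*s - 9) + 8*s^3 + 98*s^2 + 252*s + 162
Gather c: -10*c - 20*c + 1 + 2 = 3 - 30*c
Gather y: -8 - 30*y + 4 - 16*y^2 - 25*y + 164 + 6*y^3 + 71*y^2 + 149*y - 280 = 6*y^3 + 55*y^2 + 94*y - 120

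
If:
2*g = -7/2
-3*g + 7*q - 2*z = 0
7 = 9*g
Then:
No Solution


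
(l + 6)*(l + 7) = l^2 + 13*l + 42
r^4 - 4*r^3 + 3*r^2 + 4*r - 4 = (r - 2)^2*(r - 1)*(r + 1)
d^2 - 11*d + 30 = (d - 6)*(d - 5)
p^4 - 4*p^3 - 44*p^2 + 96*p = p*(p - 8)*(p - 2)*(p + 6)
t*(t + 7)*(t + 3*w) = t^3 + 3*t^2*w + 7*t^2 + 21*t*w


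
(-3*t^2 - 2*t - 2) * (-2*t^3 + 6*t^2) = 6*t^5 - 14*t^4 - 8*t^3 - 12*t^2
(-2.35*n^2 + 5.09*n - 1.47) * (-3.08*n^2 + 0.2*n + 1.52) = 7.238*n^4 - 16.1472*n^3 + 1.9736*n^2 + 7.4428*n - 2.2344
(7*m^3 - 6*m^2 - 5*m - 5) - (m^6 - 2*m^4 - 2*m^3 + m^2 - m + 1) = -m^6 + 2*m^4 + 9*m^3 - 7*m^2 - 4*m - 6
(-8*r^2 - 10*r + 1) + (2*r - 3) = -8*r^2 - 8*r - 2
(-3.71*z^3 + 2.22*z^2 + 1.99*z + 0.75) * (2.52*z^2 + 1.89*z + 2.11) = -9.3492*z^5 - 1.4175*z^4 + 1.3825*z^3 + 10.3353*z^2 + 5.6164*z + 1.5825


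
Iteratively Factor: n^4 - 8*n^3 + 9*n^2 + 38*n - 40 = (n - 5)*(n^3 - 3*n^2 - 6*n + 8) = (n - 5)*(n - 1)*(n^2 - 2*n - 8) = (n - 5)*(n - 1)*(n + 2)*(n - 4)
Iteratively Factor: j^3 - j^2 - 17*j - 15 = (j - 5)*(j^2 + 4*j + 3) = (j - 5)*(j + 1)*(j + 3)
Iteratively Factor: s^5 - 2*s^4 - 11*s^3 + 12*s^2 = (s)*(s^4 - 2*s^3 - 11*s^2 + 12*s) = s^2*(s^3 - 2*s^2 - 11*s + 12) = s^2*(s - 1)*(s^2 - s - 12) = s^2*(s - 4)*(s - 1)*(s + 3)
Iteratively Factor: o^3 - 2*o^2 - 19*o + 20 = (o - 1)*(o^2 - o - 20) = (o - 5)*(o - 1)*(o + 4)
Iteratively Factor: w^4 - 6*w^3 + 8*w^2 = (w)*(w^3 - 6*w^2 + 8*w) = w*(w - 2)*(w^2 - 4*w) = w*(w - 4)*(w - 2)*(w)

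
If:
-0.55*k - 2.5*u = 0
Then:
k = -4.54545454545455*u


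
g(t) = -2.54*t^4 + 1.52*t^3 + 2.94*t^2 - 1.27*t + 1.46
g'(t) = -10.16*t^3 + 4.56*t^2 + 5.88*t - 1.27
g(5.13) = -1481.63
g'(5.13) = -1222.76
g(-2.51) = -101.68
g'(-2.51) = 173.36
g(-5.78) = -3021.44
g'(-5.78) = 2078.99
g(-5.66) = -2779.53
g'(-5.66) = 1953.76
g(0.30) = 1.36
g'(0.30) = 0.63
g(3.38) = -242.06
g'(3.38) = -321.62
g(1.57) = -2.84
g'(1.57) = -20.12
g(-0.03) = 1.50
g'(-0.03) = -1.44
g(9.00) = -15328.69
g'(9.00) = -6985.63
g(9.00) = -15328.69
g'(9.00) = -6985.63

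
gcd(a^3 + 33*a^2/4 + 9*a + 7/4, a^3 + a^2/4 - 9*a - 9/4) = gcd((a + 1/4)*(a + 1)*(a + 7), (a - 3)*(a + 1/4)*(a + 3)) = a + 1/4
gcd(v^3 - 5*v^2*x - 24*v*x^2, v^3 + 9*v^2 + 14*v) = v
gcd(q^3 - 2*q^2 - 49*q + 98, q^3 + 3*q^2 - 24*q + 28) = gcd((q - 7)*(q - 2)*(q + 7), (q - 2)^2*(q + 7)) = q^2 + 5*q - 14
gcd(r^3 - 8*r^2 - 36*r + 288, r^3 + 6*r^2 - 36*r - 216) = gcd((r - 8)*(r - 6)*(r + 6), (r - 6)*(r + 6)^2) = r^2 - 36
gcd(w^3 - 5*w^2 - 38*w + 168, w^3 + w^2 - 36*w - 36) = w + 6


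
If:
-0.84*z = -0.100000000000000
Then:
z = 0.12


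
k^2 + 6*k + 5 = (k + 1)*(k + 5)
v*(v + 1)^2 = v^3 + 2*v^2 + v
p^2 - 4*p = p*(p - 4)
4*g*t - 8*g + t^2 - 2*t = (4*g + t)*(t - 2)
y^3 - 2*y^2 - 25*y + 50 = (y - 5)*(y - 2)*(y + 5)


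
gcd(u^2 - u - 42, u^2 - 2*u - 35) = u - 7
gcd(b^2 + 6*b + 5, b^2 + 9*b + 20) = b + 5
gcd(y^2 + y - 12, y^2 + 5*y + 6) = 1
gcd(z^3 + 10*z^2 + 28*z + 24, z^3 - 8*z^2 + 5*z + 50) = z + 2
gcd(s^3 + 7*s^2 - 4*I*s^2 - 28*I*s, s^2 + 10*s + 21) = s + 7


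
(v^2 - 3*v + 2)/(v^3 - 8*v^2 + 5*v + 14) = (v - 1)/(v^2 - 6*v - 7)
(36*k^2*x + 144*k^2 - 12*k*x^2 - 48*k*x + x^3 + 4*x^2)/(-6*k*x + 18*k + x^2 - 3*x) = (-6*k*x - 24*k + x^2 + 4*x)/(x - 3)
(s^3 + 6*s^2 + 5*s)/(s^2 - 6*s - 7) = s*(s + 5)/(s - 7)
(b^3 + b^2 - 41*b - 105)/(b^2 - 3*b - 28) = (b^2 + 8*b + 15)/(b + 4)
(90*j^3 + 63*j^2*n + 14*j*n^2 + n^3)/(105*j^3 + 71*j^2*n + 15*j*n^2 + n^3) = (6*j + n)/(7*j + n)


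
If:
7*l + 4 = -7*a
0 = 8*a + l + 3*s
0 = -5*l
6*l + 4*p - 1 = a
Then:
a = -4/7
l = 0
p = 3/28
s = 32/21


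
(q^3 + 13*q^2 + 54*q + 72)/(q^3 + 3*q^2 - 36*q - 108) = (q + 4)/(q - 6)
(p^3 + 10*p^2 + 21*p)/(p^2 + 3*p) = p + 7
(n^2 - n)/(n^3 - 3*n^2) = (n - 1)/(n*(n - 3))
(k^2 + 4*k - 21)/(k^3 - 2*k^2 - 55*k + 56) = (k - 3)/(k^2 - 9*k + 8)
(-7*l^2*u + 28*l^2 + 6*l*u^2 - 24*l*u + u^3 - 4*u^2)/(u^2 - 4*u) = -7*l^2/u + 6*l + u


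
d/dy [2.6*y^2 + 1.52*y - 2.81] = 5.2*y + 1.52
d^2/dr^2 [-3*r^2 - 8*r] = -6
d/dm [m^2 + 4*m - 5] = 2*m + 4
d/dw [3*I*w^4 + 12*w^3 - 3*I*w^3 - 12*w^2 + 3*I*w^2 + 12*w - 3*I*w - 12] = 12*I*w^3 + 9*w^2*(4 - I) + 6*w*(-4 + I) + 12 - 3*I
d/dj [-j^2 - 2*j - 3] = -2*j - 2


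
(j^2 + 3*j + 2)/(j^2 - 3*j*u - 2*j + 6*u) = (j^2 + 3*j + 2)/(j^2 - 3*j*u - 2*j + 6*u)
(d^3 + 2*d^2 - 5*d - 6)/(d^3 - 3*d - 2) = (d + 3)/(d + 1)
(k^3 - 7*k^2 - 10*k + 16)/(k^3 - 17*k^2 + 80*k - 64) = (k + 2)/(k - 8)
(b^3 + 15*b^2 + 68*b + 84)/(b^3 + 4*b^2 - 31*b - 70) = (b + 6)/(b - 5)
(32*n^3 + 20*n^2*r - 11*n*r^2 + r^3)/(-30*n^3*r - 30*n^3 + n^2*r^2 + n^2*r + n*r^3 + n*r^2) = (32*n^3 + 20*n^2*r - 11*n*r^2 + r^3)/(n*(-30*n^2*r - 30*n^2 + n*r^2 + n*r + r^3 + r^2))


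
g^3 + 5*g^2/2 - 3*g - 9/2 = (g - 3/2)*(g + 1)*(g + 3)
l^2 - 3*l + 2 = (l - 2)*(l - 1)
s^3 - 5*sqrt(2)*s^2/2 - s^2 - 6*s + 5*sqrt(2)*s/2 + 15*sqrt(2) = (s - 3)*(s + 2)*(s - 5*sqrt(2)/2)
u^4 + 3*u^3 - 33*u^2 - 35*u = u*(u - 5)*(u + 1)*(u + 7)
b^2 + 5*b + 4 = (b + 1)*(b + 4)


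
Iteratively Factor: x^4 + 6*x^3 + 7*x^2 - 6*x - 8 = (x + 4)*(x^3 + 2*x^2 - x - 2) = (x + 1)*(x + 4)*(x^2 + x - 2) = (x + 1)*(x + 2)*(x + 4)*(x - 1)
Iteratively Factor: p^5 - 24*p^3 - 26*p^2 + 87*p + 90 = (p + 3)*(p^4 - 3*p^3 - 15*p^2 + 19*p + 30) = (p + 3)^2*(p^3 - 6*p^2 + 3*p + 10) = (p - 2)*(p + 3)^2*(p^2 - 4*p - 5) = (p - 5)*(p - 2)*(p + 3)^2*(p + 1)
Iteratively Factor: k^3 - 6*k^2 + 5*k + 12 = (k - 4)*(k^2 - 2*k - 3) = (k - 4)*(k + 1)*(k - 3)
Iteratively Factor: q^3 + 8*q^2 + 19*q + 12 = (q + 1)*(q^2 + 7*q + 12) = (q + 1)*(q + 4)*(q + 3)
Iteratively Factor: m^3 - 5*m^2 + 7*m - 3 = (m - 1)*(m^2 - 4*m + 3) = (m - 1)^2*(m - 3)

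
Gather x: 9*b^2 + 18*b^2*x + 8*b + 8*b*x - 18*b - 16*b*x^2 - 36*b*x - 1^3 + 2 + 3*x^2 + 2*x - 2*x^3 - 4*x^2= 9*b^2 - 10*b - 2*x^3 + x^2*(-16*b - 1) + x*(18*b^2 - 28*b + 2) + 1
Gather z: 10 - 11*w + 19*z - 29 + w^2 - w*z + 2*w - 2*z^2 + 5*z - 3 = w^2 - 9*w - 2*z^2 + z*(24 - w) - 22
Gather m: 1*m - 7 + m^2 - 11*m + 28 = m^2 - 10*m + 21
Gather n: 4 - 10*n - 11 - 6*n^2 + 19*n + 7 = -6*n^2 + 9*n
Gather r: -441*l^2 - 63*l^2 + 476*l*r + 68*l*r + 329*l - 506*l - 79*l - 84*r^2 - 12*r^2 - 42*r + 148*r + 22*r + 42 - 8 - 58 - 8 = -504*l^2 - 256*l - 96*r^2 + r*(544*l + 128) - 32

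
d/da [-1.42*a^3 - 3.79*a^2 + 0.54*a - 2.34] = -4.26*a^2 - 7.58*a + 0.54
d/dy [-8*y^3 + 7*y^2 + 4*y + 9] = -24*y^2 + 14*y + 4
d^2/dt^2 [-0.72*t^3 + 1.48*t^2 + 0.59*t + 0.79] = 2.96 - 4.32*t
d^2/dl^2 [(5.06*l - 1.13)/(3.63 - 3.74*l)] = (-2.8421709430404e-14*l - 105.779168)/(3.74*l - 3.63)^3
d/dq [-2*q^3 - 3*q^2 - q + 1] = -6*q^2 - 6*q - 1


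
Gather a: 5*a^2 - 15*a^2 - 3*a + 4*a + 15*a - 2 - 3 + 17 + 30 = -10*a^2 + 16*a + 42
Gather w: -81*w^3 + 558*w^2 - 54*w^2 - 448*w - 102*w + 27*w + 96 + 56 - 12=-81*w^3 + 504*w^2 - 523*w + 140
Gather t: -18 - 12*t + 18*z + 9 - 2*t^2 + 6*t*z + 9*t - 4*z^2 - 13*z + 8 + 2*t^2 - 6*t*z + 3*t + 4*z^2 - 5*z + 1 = 0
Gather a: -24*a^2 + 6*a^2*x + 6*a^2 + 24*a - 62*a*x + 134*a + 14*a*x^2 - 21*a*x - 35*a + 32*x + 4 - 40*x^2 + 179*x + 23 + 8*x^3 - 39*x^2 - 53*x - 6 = a^2*(6*x - 18) + a*(14*x^2 - 83*x + 123) + 8*x^3 - 79*x^2 + 158*x + 21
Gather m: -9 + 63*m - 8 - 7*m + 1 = 56*m - 16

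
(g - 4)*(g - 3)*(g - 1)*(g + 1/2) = g^4 - 15*g^3/2 + 15*g^2 - 5*g/2 - 6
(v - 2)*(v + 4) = v^2 + 2*v - 8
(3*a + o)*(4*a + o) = 12*a^2 + 7*a*o + o^2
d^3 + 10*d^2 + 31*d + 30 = (d + 2)*(d + 3)*(d + 5)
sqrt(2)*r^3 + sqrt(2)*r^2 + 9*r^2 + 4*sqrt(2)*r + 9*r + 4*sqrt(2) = (r + 1)*(r + 4*sqrt(2))*(sqrt(2)*r + 1)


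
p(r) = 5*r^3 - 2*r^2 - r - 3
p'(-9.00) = 1250.00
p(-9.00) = -3801.00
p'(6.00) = 515.00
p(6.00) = 999.00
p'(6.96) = 697.78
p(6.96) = 1578.92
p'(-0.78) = 11.25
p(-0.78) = -5.81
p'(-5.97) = 557.49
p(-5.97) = -1132.19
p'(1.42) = 23.57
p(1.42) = 5.86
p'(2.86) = 110.25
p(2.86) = 94.75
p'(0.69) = 3.38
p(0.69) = -3.00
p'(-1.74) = 51.37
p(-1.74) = -33.66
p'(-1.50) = 38.75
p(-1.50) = -22.88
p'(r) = 15*r^2 - 4*r - 1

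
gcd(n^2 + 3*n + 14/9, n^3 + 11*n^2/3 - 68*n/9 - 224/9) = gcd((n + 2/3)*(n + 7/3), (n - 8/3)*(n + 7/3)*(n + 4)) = n + 7/3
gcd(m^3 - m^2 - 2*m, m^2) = m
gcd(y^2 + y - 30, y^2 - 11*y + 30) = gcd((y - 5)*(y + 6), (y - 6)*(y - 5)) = y - 5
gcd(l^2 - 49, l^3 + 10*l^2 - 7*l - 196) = l + 7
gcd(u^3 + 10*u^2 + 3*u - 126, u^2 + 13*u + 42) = u^2 + 13*u + 42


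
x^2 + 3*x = x*(x + 3)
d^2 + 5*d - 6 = (d - 1)*(d + 6)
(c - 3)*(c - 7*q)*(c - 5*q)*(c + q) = c^4 - 11*c^3*q - 3*c^3 + 23*c^2*q^2 + 33*c^2*q + 35*c*q^3 - 69*c*q^2 - 105*q^3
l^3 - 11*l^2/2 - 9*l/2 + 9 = (l - 6)*(l - 1)*(l + 3/2)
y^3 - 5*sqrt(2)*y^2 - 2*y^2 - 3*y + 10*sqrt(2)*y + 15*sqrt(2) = (y - 3)*(y + 1)*(y - 5*sqrt(2))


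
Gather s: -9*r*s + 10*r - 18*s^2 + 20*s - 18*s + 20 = 10*r - 18*s^2 + s*(2 - 9*r) + 20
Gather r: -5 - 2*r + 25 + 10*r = 8*r + 20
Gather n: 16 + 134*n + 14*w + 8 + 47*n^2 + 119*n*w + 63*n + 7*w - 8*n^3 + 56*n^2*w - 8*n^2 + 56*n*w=-8*n^3 + n^2*(56*w + 39) + n*(175*w + 197) + 21*w + 24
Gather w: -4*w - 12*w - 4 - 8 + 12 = -16*w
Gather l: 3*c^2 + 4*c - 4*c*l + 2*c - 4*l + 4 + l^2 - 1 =3*c^2 + 6*c + l^2 + l*(-4*c - 4) + 3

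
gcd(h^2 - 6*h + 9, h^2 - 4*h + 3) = h - 3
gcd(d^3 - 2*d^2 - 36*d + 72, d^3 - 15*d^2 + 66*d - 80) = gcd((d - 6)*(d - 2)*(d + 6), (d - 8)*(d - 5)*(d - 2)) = d - 2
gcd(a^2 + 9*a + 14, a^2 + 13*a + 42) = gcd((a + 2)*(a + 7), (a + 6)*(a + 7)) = a + 7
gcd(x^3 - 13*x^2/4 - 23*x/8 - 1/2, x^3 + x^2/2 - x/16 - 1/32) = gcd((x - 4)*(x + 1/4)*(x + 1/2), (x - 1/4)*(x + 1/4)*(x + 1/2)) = x^2 + 3*x/4 + 1/8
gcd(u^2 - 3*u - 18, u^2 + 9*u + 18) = u + 3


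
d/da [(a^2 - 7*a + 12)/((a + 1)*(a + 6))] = 2*(7*a^2 - 6*a - 63)/(a^4 + 14*a^3 + 61*a^2 + 84*a + 36)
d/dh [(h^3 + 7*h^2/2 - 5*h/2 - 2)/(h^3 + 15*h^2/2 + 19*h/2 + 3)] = 2*(2*h^2 + 10*h + 23)/(h^4 + 14*h^3 + 61*h^2 + 84*h + 36)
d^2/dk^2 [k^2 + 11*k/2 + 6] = 2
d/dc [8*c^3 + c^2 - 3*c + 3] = 24*c^2 + 2*c - 3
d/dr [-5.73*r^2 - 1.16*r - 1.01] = -11.46*r - 1.16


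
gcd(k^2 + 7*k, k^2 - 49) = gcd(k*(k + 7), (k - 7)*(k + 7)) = k + 7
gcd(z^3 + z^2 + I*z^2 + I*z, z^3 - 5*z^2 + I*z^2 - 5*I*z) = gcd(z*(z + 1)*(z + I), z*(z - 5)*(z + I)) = z^2 + I*z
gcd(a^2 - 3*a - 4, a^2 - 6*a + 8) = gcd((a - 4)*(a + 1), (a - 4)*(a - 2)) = a - 4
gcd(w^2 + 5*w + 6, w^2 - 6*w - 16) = w + 2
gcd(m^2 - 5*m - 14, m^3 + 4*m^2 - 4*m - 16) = m + 2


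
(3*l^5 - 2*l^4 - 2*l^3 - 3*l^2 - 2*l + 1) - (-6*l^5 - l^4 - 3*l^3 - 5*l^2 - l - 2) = 9*l^5 - l^4 + l^3 + 2*l^2 - l + 3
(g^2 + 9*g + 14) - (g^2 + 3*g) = 6*g + 14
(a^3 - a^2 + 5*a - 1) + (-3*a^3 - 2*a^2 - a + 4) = -2*a^3 - 3*a^2 + 4*a + 3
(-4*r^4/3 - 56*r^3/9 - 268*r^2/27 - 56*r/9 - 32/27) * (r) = -4*r^5/3 - 56*r^4/9 - 268*r^3/27 - 56*r^2/9 - 32*r/27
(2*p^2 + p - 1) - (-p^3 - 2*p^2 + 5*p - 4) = p^3 + 4*p^2 - 4*p + 3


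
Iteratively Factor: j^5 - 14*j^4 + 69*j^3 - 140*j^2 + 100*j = (j - 5)*(j^4 - 9*j^3 + 24*j^2 - 20*j) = j*(j - 5)*(j^3 - 9*j^2 + 24*j - 20) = j*(j - 5)^2*(j^2 - 4*j + 4) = j*(j - 5)^2*(j - 2)*(j - 2)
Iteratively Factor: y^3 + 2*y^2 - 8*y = (y - 2)*(y^2 + 4*y) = y*(y - 2)*(y + 4)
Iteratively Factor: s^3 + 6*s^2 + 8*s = (s + 4)*(s^2 + 2*s) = (s + 2)*(s + 4)*(s)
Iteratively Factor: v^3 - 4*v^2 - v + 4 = (v + 1)*(v^2 - 5*v + 4) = (v - 1)*(v + 1)*(v - 4)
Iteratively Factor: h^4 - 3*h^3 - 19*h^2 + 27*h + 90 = (h - 3)*(h^3 - 19*h - 30) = (h - 3)*(h + 2)*(h^2 - 2*h - 15) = (h - 3)*(h + 2)*(h + 3)*(h - 5)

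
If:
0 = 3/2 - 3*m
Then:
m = 1/2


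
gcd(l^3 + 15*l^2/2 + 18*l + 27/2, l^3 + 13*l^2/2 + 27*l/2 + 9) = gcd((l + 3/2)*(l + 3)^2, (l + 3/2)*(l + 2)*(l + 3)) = l^2 + 9*l/2 + 9/2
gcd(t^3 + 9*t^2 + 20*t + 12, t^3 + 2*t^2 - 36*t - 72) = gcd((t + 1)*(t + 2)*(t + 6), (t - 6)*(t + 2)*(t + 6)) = t^2 + 8*t + 12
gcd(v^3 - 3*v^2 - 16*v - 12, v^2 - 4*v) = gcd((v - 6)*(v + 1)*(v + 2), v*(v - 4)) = 1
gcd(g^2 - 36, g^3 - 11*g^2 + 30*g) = g - 6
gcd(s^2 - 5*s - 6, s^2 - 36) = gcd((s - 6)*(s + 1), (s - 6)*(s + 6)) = s - 6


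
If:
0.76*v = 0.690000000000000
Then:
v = 0.91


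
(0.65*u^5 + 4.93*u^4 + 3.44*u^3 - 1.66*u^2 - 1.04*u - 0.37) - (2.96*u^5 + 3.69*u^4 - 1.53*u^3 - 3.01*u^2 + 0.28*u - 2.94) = -2.31*u^5 + 1.24*u^4 + 4.97*u^3 + 1.35*u^2 - 1.32*u + 2.57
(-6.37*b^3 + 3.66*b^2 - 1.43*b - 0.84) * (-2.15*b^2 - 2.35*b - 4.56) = 13.6955*b^5 + 7.1005*b^4 + 23.5207*b^3 - 11.5231*b^2 + 8.4948*b + 3.8304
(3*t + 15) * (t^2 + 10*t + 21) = 3*t^3 + 45*t^2 + 213*t + 315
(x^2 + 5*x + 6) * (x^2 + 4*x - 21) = x^4 + 9*x^3 + 5*x^2 - 81*x - 126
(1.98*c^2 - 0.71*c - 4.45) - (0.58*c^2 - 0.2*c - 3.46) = 1.4*c^2 - 0.51*c - 0.99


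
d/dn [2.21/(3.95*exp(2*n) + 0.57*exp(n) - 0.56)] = (-17.459*exp(n) - 1.2597)*exp(n)/(3.95*exp(2*n) + 0.57*exp(n) - 0.56)^2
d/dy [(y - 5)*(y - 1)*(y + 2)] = 3*y^2 - 8*y - 7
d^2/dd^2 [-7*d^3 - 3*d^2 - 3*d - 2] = -42*d - 6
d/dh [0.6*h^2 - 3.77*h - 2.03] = 1.2*h - 3.77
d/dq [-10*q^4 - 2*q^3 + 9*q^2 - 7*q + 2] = -40*q^3 - 6*q^2 + 18*q - 7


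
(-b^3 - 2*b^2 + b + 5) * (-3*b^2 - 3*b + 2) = 3*b^5 + 9*b^4 + b^3 - 22*b^2 - 13*b + 10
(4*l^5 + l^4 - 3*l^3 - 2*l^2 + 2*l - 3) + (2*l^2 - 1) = 4*l^5 + l^4 - 3*l^3 + 2*l - 4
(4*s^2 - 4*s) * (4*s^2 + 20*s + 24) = 16*s^4 + 64*s^3 + 16*s^2 - 96*s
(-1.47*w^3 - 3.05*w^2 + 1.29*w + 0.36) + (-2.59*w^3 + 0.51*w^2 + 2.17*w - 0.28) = -4.06*w^3 - 2.54*w^2 + 3.46*w + 0.08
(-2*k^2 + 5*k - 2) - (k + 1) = -2*k^2 + 4*k - 3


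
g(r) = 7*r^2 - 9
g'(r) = 14*r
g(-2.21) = 25.19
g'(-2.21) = -30.94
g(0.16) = -8.82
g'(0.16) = 2.24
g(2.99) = 53.58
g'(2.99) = 41.86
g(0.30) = -8.37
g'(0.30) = 4.20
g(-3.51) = 77.24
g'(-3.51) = -49.14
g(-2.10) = 21.87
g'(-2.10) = -29.40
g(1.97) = 18.17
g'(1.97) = 27.58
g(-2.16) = 23.66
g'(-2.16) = -30.24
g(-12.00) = 999.00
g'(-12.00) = -168.00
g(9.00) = 558.00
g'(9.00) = 126.00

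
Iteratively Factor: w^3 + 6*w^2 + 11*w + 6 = (w + 3)*(w^2 + 3*w + 2) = (w + 2)*(w + 3)*(w + 1)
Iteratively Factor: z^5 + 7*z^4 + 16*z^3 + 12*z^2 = (z + 2)*(z^4 + 5*z^3 + 6*z^2) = (z + 2)*(z + 3)*(z^3 + 2*z^2) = z*(z + 2)*(z + 3)*(z^2 + 2*z) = z^2*(z + 2)*(z + 3)*(z + 2)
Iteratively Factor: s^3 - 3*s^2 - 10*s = (s + 2)*(s^2 - 5*s) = s*(s + 2)*(s - 5)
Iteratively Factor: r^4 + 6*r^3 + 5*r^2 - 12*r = (r - 1)*(r^3 + 7*r^2 + 12*r) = (r - 1)*(r + 4)*(r^2 + 3*r) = r*(r - 1)*(r + 4)*(r + 3)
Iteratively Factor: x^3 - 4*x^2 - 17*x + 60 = (x + 4)*(x^2 - 8*x + 15) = (x - 3)*(x + 4)*(x - 5)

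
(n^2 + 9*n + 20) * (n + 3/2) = n^3 + 21*n^2/2 + 67*n/2 + 30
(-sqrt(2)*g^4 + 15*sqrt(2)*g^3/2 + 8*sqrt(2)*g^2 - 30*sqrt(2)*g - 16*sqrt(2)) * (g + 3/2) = -sqrt(2)*g^5 + 6*sqrt(2)*g^4 + 77*sqrt(2)*g^3/4 - 18*sqrt(2)*g^2 - 61*sqrt(2)*g - 24*sqrt(2)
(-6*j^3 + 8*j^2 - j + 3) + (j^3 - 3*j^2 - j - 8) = -5*j^3 + 5*j^2 - 2*j - 5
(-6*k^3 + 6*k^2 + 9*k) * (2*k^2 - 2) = -12*k^5 + 12*k^4 + 30*k^3 - 12*k^2 - 18*k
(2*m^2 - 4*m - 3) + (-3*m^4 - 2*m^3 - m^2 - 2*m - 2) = -3*m^4 - 2*m^3 + m^2 - 6*m - 5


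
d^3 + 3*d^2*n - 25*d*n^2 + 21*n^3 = (d - 3*n)*(d - n)*(d + 7*n)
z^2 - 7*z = z*(z - 7)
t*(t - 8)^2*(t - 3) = t^4 - 19*t^3 + 112*t^2 - 192*t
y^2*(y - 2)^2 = y^4 - 4*y^3 + 4*y^2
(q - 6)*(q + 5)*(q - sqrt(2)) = q^3 - sqrt(2)*q^2 - q^2 - 30*q + sqrt(2)*q + 30*sqrt(2)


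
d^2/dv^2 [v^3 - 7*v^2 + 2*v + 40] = 6*v - 14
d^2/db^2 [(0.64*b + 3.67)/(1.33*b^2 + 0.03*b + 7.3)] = ((0.64*b + 3.67)*(2.66*b + 0.03)*(5.32*b + 0.06) - (5.1072*b + 9.8006)*(1.33*b^2 + 0.03*b + 7.3))/(1.33*b^2 + 0.03*b + 7.3)^3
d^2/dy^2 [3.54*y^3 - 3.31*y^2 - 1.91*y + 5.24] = 21.24*y - 6.62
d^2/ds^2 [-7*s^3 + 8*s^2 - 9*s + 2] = 16 - 42*s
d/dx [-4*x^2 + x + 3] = 1 - 8*x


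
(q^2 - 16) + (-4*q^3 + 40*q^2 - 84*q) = -4*q^3 + 41*q^2 - 84*q - 16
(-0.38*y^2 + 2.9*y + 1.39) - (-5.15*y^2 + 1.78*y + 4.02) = 4.77*y^2 + 1.12*y - 2.63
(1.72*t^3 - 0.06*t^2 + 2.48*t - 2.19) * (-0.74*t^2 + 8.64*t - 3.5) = -1.2728*t^5 + 14.9052*t^4 - 8.3736*t^3 + 23.2578*t^2 - 27.6016*t + 7.665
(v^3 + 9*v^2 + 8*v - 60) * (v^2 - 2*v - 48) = v^5 + 7*v^4 - 58*v^3 - 508*v^2 - 264*v + 2880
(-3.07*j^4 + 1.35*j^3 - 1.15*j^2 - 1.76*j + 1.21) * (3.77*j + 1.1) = -11.5739*j^5 + 1.7125*j^4 - 2.8505*j^3 - 7.9002*j^2 + 2.6257*j + 1.331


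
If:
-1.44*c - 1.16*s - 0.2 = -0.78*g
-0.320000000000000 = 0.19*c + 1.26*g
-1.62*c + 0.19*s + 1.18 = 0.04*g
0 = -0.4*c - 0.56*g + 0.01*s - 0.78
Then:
No Solution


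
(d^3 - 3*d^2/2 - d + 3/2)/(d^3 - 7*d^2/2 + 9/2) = (d - 1)/(d - 3)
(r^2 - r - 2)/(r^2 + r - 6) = (r + 1)/(r + 3)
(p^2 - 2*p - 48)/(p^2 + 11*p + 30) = (p - 8)/(p + 5)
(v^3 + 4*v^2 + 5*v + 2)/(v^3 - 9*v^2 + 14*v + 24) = (v^2 + 3*v + 2)/(v^2 - 10*v + 24)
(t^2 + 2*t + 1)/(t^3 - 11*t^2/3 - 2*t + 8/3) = 3*(t + 1)/(3*t^2 - 14*t + 8)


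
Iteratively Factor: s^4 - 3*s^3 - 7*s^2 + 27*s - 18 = (s - 2)*(s^3 - s^2 - 9*s + 9) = (s - 3)*(s - 2)*(s^2 + 2*s - 3) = (s - 3)*(s - 2)*(s + 3)*(s - 1)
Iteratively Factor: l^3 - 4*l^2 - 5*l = (l)*(l^2 - 4*l - 5) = l*(l - 5)*(l + 1)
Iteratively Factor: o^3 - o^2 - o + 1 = (o + 1)*(o^2 - 2*o + 1) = (o - 1)*(o + 1)*(o - 1)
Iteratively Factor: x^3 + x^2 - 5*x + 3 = (x + 3)*(x^2 - 2*x + 1) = (x - 1)*(x + 3)*(x - 1)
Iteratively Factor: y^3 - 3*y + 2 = (y + 2)*(y^2 - 2*y + 1) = (y - 1)*(y + 2)*(y - 1)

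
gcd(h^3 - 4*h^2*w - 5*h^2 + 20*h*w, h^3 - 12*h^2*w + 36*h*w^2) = h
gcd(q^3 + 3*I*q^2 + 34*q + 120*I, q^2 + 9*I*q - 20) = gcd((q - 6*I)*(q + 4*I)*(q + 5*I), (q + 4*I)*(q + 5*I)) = q^2 + 9*I*q - 20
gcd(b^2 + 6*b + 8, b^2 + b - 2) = b + 2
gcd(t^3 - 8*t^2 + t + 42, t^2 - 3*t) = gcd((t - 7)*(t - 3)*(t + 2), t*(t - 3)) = t - 3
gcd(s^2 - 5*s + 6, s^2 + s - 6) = s - 2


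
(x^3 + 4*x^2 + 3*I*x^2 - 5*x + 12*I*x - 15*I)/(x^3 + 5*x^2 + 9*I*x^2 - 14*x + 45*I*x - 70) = (x^2 + x*(-1 + 3*I) - 3*I)/(x^2 + 9*I*x - 14)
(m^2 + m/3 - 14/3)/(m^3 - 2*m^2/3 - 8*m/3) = (3*m + 7)/(m*(3*m + 4))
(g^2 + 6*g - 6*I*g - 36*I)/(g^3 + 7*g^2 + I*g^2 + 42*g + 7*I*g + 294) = (g + 6)/(g^2 + 7*g*(1 + I) + 49*I)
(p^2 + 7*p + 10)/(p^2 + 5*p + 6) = (p + 5)/(p + 3)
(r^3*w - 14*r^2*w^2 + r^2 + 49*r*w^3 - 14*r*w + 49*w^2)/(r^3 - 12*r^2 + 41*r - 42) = (r^3*w - 14*r^2*w^2 + r^2 + 49*r*w^3 - 14*r*w + 49*w^2)/(r^3 - 12*r^2 + 41*r - 42)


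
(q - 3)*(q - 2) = q^2 - 5*q + 6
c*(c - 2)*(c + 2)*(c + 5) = c^4 + 5*c^3 - 4*c^2 - 20*c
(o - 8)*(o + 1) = o^2 - 7*o - 8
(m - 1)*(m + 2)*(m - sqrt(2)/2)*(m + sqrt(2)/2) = m^4 + m^3 - 5*m^2/2 - m/2 + 1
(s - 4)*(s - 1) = s^2 - 5*s + 4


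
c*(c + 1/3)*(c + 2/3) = c^3 + c^2 + 2*c/9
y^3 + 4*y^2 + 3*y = y*(y + 1)*(y + 3)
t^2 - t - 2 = (t - 2)*(t + 1)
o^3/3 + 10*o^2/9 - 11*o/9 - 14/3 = (o/3 + 1)*(o - 2)*(o + 7/3)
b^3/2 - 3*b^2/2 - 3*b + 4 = (b/2 + 1)*(b - 4)*(b - 1)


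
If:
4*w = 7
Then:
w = 7/4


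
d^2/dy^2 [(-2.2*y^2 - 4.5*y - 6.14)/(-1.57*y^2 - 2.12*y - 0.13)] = (7.53914*y^3 + 88.112796*y^2 + 117.107556*y + 50.278844)/(3.869893*y^6 + 15.676764*y^5 + 22.129935*y^4 + 12.12428*y^3 + 1.832415*y^2 + 0.107484*y + 0.002197)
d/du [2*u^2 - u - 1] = 4*u - 1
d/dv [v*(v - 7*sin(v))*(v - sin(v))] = -8*v^2*cos(v) + 3*v^2 - 16*v*sin(v) + 7*v*sin(2*v) + 7*sin(v)^2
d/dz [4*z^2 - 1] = 8*z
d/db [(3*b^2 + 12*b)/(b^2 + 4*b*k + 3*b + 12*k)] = 3*(-b*(b + 4)*(2*b + 4*k + 3) + 2*(b + 2)*(b^2 + 4*b*k + 3*b + 12*k))/(b^2 + 4*b*k + 3*b + 12*k)^2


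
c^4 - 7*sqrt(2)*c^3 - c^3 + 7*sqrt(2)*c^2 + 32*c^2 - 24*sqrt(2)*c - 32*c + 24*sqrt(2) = (c - 1)*(c - 3*sqrt(2))*(c - 2*sqrt(2))^2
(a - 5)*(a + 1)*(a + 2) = a^3 - 2*a^2 - 13*a - 10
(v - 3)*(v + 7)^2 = v^3 + 11*v^2 + 7*v - 147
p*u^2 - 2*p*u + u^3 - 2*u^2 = u*(p + u)*(u - 2)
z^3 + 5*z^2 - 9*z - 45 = (z - 3)*(z + 3)*(z + 5)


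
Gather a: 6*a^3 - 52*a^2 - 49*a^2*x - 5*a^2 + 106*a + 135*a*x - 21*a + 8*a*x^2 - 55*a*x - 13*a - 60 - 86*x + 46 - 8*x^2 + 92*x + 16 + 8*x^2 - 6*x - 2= 6*a^3 + a^2*(-49*x - 57) + a*(8*x^2 + 80*x + 72)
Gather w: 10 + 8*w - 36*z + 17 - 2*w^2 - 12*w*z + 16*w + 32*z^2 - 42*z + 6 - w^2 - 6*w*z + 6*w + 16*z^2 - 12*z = -3*w^2 + w*(30 - 18*z) + 48*z^2 - 90*z + 33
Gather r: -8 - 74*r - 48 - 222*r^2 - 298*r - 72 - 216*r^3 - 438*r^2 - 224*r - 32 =-216*r^3 - 660*r^2 - 596*r - 160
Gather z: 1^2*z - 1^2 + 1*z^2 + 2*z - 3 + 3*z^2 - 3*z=4*z^2 - 4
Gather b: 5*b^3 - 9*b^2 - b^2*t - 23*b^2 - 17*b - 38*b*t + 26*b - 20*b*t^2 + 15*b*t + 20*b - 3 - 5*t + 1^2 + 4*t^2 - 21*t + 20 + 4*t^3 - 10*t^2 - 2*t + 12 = 5*b^3 + b^2*(-t - 32) + b*(-20*t^2 - 23*t + 29) + 4*t^3 - 6*t^2 - 28*t + 30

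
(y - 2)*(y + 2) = y^2 - 4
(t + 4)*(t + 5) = t^2 + 9*t + 20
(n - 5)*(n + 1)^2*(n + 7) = n^4 + 4*n^3 - 30*n^2 - 68*n - 35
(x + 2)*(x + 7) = x^2 + 9*x + 14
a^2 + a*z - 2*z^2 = (a - z)*(a + 2*z)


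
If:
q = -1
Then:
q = -1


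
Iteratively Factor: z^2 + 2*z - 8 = (z - 2)*(z + 4)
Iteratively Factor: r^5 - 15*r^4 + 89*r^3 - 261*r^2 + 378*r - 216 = (r - 3)*(r^4 - 12*r^3 + 53*r^2 - 102*r + 72) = (r - 4)*(r - 3)*(r^3 - 8*r^2 + 21*r - 18) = (r - 4)*(r - 3)*(r - 2)*(r^2 - 6*r + 9) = (r - 4)*(r - 3)^2*(r - 2)*(r - 3)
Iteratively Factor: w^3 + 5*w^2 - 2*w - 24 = (w - 2)*(w^2 + 7*w + 12) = (w - 2)*(w + 3)*(w + 4)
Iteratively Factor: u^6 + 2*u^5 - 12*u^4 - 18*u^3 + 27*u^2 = (u + 3)*(u^5 - u^4 - 9*u^3 + 9*u^2) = u*(u + 3)*(u^4 - u^3 - 9*u^2 + 9*u) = u*(u + 3)^2*(u^3 - 4*u^2 + 3*u) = u^2*(u + 3)^2*(u^2 - 4*u + 3) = u^2*(u - 3)*(u + 3)^2*(u - 1)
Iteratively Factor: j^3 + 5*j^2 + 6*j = (j)*(j^2 + 5*j + 6) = j*(j + 2)*(j + 3)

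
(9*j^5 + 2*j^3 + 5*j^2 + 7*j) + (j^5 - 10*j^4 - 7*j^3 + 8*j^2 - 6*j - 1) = 10*j^5 - 10*j^4 - 5*j^3 + 13*j^2 + j - 1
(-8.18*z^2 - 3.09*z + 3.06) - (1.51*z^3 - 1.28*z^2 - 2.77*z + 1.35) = -1.51*z^3 - 6.9*z^2 - 0.32*z + 1.71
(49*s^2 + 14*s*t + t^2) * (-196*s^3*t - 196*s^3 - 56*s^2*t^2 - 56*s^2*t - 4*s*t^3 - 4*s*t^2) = -9604*s^5*t - 9604*s^5 - 5488*s^4*t^2 - 5488*s^4*t - 1176*s^3*t^3 - 1176*s^3*t^2 - 112*s^2*t^4 - 112*s^2*t^3 - 4*s*t^5 - 4*s*t^4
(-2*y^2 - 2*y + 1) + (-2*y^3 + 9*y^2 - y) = -2*y^3 + 7*y^2 - 3*y + 1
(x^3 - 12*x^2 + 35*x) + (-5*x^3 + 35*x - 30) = -4*x^3 - 12*x^2 + 70*x - 30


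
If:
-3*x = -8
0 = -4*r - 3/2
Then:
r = -3/8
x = 8/3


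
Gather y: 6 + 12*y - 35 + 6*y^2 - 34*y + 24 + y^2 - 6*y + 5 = 7*y^2 - 28*y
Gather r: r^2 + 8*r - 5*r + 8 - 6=r^2 + 3*r + 2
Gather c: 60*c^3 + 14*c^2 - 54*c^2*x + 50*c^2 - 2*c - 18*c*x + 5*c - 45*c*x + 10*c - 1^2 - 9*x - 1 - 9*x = 60*c^3 + c^2*(64 - 54*x) + c*(13 - 63*x) - 18*x - 2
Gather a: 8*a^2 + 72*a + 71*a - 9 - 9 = 8*a^2 + 143*a - 18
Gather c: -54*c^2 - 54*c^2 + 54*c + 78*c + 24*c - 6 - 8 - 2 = -108*c^2 + 156*c - 16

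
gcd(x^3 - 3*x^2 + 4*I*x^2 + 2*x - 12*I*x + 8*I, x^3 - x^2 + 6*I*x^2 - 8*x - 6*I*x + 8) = x^2 + x*(-1 + 4*I) - 4*I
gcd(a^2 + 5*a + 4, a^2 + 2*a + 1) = a + 1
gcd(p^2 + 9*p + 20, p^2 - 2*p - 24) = p + 4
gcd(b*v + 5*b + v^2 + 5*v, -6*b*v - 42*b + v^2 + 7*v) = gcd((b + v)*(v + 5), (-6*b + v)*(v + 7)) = 1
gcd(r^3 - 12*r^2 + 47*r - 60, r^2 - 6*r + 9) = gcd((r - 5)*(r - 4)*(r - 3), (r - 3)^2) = r - 3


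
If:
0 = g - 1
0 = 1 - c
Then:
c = 1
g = 1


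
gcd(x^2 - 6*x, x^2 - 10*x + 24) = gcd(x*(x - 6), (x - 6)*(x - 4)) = x - 6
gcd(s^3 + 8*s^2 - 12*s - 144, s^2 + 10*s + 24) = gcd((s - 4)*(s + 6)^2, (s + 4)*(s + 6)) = s + 6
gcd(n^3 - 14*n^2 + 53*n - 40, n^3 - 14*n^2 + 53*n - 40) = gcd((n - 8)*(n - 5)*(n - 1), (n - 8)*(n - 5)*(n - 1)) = n^3 - 14*n^2 + 53*n - 40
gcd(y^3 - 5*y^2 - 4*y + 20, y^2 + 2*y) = y + 2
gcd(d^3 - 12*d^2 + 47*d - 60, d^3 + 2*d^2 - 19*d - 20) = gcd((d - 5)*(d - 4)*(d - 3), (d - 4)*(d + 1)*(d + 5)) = d - 4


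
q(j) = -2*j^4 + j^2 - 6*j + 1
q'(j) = -8*j^3 + 2*j - 6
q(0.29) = -0.67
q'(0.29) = -5.62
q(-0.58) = 4.59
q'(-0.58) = -5.60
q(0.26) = -0.50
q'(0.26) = -5.62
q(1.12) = -7.61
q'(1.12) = -15.00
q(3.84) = -442.16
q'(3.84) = -451.30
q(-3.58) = -293.22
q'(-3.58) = 353.90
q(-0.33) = 3.07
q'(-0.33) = -6.37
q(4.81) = -1075.28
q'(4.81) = -886.66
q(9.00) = -13094.00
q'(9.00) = -5820.00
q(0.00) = 1.00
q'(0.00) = -6.00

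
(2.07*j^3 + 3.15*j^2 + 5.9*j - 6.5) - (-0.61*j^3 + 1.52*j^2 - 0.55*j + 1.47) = 2.68*j^3 + 1.63*j^2 + 6.45*j - 7.97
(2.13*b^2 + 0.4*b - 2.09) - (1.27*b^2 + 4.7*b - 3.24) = 0.86*b^2 - 4.3*b + 1.15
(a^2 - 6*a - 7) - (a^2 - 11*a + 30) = 5*a - 37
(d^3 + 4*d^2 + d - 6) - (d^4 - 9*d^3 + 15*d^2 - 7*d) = -d^4 + 10*d^3 - 11*d^2 + 8*d - 6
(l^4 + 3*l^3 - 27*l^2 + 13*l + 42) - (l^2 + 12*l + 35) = l^4 + 3*l^3 - 28*l^2 + l + 7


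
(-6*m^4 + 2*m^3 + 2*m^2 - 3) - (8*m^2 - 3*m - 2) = -6*m^4 + 2*m^3 - 6*m^2 + 3*m - 1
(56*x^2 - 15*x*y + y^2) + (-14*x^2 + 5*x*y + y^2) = 42*x^2 - 10*x*y + 2*y^2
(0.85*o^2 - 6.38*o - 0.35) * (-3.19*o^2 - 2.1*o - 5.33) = -2.7115*o^4 + 18.5672*o^3 + 9.984*o^2 + 34.7404*o + 1.8655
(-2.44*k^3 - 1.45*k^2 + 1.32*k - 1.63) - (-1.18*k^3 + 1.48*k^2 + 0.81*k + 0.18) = -1.26*k^3 - 2.93*k^2 + 0.51*k - 1.81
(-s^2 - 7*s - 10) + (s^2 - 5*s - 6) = -12*s - 16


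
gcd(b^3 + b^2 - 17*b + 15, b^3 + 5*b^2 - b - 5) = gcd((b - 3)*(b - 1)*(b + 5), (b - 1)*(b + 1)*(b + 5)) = b^2 + 4*b - 5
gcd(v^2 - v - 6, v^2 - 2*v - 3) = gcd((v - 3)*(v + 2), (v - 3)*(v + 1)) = v - 3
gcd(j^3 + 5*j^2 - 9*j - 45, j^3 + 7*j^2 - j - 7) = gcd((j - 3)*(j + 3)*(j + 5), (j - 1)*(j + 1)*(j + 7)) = 1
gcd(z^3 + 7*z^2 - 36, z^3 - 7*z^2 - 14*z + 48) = z^2 + z - 6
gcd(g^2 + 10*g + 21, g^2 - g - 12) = g + 3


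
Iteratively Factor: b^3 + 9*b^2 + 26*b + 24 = (b + 3)*(b^2 + 6*b + 8) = (b + 3)*(b + 4)*(b + 2)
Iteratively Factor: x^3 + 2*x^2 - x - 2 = (x - 1)*(x^2 + 3*x + 2) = (x - 1)*(x + 2)*(x + 1)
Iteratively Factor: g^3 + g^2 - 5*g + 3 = (g - 1)*(g^2 + 2*g - 3) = (g - 1)*(g + 3)*(g - 1)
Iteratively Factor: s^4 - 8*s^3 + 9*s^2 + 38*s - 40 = (s - 1)*(s^3 - 7*s^2 + 2*s + 40) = (s - 1)*(s + 2)*(s^2 - 9*s + 20) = (s - 4)*(s - 1)*(s + 2)*(s - 5)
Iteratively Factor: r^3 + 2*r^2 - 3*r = (r)*(r^2 + 2*r - 3) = r*(r + 3)*(r - 1)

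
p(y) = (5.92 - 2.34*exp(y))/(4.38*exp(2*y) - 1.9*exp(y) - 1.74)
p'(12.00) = 0.00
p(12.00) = 0.00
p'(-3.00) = 0.19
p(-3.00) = -3.18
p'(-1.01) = -0.23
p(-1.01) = -2.74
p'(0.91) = -0.30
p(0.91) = 0.01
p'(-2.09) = 0.31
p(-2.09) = -2.95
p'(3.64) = 0.01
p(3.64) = -0.01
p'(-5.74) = 0.02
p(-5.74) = -3.39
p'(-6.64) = 0.01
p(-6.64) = -3.40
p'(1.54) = -0.00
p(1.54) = -0.06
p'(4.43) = 0.01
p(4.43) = -0.01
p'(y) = (5.92 - 2.34*exp(y))*(-8.76*exp(2*y) + 1.9*exp(y))/(4.38*exp(2*y) - 1.9*exp(y) - 1.74)^2 - 2.34*exp(y)/(4.38*exp(2*y) - 1.9*exp(y) - 1.74)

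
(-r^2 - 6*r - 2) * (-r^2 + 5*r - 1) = r^4 + r^3 - 27*r^2 - 4*r + 2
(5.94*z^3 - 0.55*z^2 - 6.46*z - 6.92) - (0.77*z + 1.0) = 5.94*z^3 - 0.55*z^2 - 7.23*z - 7.92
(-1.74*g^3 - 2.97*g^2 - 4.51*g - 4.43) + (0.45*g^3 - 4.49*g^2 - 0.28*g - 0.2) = -1.29*g^3 - 7.46*g^2 - 4.79*g - 4.63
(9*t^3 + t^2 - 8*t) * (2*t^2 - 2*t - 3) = 18*t^5 - 16*t^4 - 45*t^3 + 13*t^2 + 24*t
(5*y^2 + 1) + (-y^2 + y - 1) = 4*y^2 + y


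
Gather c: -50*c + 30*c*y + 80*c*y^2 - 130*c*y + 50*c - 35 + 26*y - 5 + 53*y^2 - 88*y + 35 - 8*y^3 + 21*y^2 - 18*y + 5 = c*(80*y^2 - 100*y) - 8*y^3 + 74*y^2 - 80*y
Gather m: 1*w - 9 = w - 9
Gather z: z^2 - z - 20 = z^2 - z - 20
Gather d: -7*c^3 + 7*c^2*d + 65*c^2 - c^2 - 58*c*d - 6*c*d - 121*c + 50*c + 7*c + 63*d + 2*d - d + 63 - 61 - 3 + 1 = -7*c^3 + 64*c^2 - 64*c + d*(7*c^2 - 64*c + 64)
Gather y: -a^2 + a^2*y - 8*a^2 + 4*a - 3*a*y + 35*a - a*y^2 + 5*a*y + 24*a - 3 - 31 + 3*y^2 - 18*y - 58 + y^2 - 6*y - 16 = -9*a^2 + 63*a + y^2*(4 - a) + y*(a^2 + 2*a - 24) - 108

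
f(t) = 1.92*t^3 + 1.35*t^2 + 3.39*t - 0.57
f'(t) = 5.76*t^2 + 2.7*t + 3.39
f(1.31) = 10.50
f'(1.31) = 16.81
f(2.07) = 29.26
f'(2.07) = 33.66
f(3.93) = 150.14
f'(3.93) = 102.96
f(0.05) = -0.40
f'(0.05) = 3.54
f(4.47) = 213.04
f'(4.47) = 130.55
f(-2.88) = -45.00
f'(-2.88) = 43.39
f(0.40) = 1.12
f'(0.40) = 5.39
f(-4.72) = -188.39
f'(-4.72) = 118.97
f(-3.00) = -50.43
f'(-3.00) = 47.13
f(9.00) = 1538.97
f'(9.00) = 494.25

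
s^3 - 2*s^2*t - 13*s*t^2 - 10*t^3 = (s - 5*t)*(s + t)*(s + 2*t)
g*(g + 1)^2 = g^3 + 2*g^2 + g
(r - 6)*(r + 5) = r^2 - r - 30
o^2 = o^2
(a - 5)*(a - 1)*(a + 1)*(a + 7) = a^4 + 2*a^3 - 36*a^2 - 2*a + 35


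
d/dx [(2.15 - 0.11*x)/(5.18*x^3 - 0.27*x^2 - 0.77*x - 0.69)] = (1.1396*x^3 - 33.4407*x^2 + 1.161*x + 1.7314)/(26.8324*x^6 - 2.7972*x^5 - 7.9043*x^4 - 6.7326*x^3 + 0.9655*x^2 + 1.0626*x + 0.4761)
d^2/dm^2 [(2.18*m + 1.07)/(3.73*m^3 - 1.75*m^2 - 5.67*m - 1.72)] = (181.980732*m^5 + 93.261936*m^4 - 6.18822399999999*m^3 + 51.716124*m^2 + 65.519802*m + 19.836782)/(51.895117*m^9 - 73.042725*m^8 - 202.389054*m^7 + 144.915611*m^6 + 375.016866*m^5 + 33.674487*m^4 - 251.579967*m^3 - 181.419924*m^2 - 50.322384*m - 5.088448)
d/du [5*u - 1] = 5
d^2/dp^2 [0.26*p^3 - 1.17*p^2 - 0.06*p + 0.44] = 1.56*p - 2.34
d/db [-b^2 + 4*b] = 4 - 2*b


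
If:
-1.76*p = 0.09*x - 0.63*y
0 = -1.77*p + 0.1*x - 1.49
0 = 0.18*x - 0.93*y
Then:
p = 0.40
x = 21.95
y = 4.25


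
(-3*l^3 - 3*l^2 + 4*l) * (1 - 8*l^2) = 24*l^5 + 24*l^4 - 35*l^3 - 3*l^2 + 4*l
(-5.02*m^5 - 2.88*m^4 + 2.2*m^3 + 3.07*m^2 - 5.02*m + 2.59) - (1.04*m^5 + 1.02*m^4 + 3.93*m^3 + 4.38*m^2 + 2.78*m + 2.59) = -6.06*m^5 - 3.9*m^4 - 1.73*m^3 - 1.31*m^2 - 7.8*m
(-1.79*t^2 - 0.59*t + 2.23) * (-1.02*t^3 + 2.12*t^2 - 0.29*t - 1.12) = 1.8258*t^5 - 3.193*t^4 - 3.0063*t^3 + 6.9035*t^2 + 0.0141000000000001*t - 2.4976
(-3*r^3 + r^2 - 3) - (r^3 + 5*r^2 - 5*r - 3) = -4*r^3 - 4*r^2 + 5*r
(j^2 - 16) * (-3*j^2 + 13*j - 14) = -3*j^4 + 13*j^3 + 34*j^2 - 208*j + 224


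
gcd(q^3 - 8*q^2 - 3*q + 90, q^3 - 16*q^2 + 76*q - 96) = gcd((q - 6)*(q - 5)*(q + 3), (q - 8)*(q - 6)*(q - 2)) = q - 6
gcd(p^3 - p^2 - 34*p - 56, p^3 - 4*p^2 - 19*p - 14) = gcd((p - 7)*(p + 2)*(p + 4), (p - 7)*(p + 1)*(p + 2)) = p^2 - 5*p - 14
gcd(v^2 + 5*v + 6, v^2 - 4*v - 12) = v + 2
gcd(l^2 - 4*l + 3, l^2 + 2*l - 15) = l - 3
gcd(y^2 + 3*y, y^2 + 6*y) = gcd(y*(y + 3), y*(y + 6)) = y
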